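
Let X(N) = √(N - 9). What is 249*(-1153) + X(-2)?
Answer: -287097 + I*√11 ≈ -2.871e+5 + 3.3166*I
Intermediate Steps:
X(N) = √(-9 + N)
249*(-1153) + X(-2) = 249*(-1153) + √(-9 - 2) = -287097 + √(-11) = -287097 + I*√11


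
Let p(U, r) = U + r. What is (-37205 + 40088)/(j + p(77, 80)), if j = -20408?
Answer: -2883/20251 ≈ -0.14236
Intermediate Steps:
(-37205 + 40088)/(j + p(77, 80)) = (-37205 + 40088)/(-20408 + (77 + 80)) = 2883/(-20408 + 157) = 2883/(-20251) = 2883*(-1/20251) = -2883/20251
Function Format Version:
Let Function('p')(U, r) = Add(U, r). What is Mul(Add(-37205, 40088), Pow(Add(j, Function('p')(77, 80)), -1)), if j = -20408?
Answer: Rational(-2883, 20251) ≈ -0.14236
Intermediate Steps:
Mul(Add(-37205, 40088), Pow(Add(j, Function('p')(77, 80)), -1)) = Mul(Add(-37205, 40088), Pow(Add(-20408, Add(77, 80)), -1)) = Mul(2883, Pow(Add(-20408, 157), -1)) = Mul(2883, Pow(-20251, -1)) = Mul(2883, Rational(-1, 20251)) = Rational(-2883, 20251)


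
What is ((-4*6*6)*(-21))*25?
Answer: 75600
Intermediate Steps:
((-4*6*6)*(-21))*25 = (-24*6*(-21))*25 = -144*(-21)*25 = 3024*25 = 75600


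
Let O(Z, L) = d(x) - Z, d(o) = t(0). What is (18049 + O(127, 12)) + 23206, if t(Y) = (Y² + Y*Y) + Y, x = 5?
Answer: 41128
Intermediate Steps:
t(Y) = Y + 2*Y² (t(Y) = (Y² + Y²) + Y = 2*Y² + Y = Y + 2*Y²)
d(o) = 0 (d(o) = 0*(1 + 2*0) = 0*(1 + 0) = 0*1 = 0)
O(Z, L) = -Z (O(Z, L) = 0 - Z = -Z)
(18049 + O(127, 12)) + 23206 = (18049 - 1*127) + 23206 = (18049 - 127) + 23206 = 17922 + 23206 = 41128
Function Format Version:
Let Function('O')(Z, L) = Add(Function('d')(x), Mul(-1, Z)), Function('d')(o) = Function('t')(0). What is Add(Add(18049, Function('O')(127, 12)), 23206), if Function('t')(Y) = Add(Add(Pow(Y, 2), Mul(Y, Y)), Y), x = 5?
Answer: 41128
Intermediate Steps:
Function('t')(Y) = Add(Y, Mul(2, Pow(Y, 2))) (Function('t')(Y) = Add(Add(Pow(Y, 2), Pow(Y, 2)), Y) = Add(Mul(2, Pow(Y, 2)), Y) = Add(Y, Mul(2, Pow(Y, 2))))
Function('d')(o) = 0 (Function('d')(o) = Mul(0, Add(1, Mul(2, 0))) = Mul(0, Add(1, 0)) = Mul(0, 1) = 0)
Function('O')(Z, L) = Mul(-1, Z) (Function('O')(Z, L) = Add(0, Mul(-1, Z)) = Mul(-1, Z))
Add(Add(18049, Function('O')(127, 12)), 23206) = Add(Add(18049, Mul(-1, 127)), 23206) = Add(Add(18049, -127), 23206) = Add(17922, 23206) = 41128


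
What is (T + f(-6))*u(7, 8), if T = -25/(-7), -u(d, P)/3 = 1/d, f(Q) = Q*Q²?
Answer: 4461/49 ≈ 91.041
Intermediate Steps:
f(Q) = Q³
u(d, P) = -3/d
T = 25/7 (T = -25*(-⅐) = 25/7 ≈ 3.5714)
(T + f(-6))*u(7, 8) = (25/7 + (-6)³)*(-3/7) = (25/7 - 216)*(-3*⅐) = -1487/7*(-3/7) = 4461/49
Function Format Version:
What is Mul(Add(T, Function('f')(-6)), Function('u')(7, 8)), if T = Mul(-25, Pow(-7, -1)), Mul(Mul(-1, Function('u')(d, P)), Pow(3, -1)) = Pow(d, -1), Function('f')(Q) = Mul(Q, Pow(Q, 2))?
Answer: Rational(4461, 49) ≈ 91.041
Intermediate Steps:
Function('f')(Q) = Pow(Q, 3)
Function('u')(d, P) = Mul(-3, Pow(d, -1))
T = Rational(25, 7) (T = Mul(-25, Rational(-1, 7)) = Rational(25, 7) ≈ 3.5714)
Mul(Add(T, Function('f')(-6)), Function('u')(7, 8)) = Mul(Add(Rational(25, 7), Pow(-6, 3)), Mul(-3, Pow(7, -1))) = Mul(Add(Rational(25, 7), -216), Mul(-3, Rational(1, 7))) = Mul(Rational(-1487, 7), Rational(-3, 7)) = Rational(4461, 49)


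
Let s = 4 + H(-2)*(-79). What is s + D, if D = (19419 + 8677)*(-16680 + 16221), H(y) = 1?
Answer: -12896139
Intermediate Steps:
D = -12896064 (D = 28096*(-459) = -12896064)
s = -75 (s = 4 + 1*(-79) = 4 - 79 = -75)
s + D = -75 - 12896064 = -12896139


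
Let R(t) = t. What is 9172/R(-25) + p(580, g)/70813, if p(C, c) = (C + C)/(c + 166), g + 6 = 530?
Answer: -44815278784/122152425 ≈ -366.88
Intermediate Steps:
g = 524 (g = -6 + 530 = 524)
p(C, c) = 2*C/(166 + c) (p(C, c) = (2*C)/(166 + c) = 2*C/(166 + c))
9172/R(-25) + p(580, g)/70813 = 9172/(-25) + (2*580/(166 + 524))/70813 = 9172*(-1/25) + (2*580/690)*(1/70813) = -9172/25 + (2*580*(1/690))*(1/70813) = -9172/25 + (116/69)*(1/70813) = -9172/25 + 116/4886097 = -44815278784/122152425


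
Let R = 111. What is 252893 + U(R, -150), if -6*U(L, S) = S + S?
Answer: 252943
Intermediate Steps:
U(L, S) = -S/3 (U(L, S) = -(S + S)/6 = -S/3)
252893 + U(R, -150) = 252893 - ⅓*(-150) = 252893 + 50 = 252943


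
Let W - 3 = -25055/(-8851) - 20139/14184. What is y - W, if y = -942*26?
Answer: -1025114241637/41847528 ≈ -24496.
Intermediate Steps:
y = -24492
W = 184585861/41847528 (W = 3 + (-25055/(-8851) - 20139/14184) = 3 + (-25055*(-1/8851) - 20139*1/14184) = 3 + (25055/8851 - 6713/4728) = 3 + 59043277/41847528 = 184585861/41847528 ≈ 4.4109)
y - W = -24492 - 1*184585861/41847528 = -24492 - 184585861/41847528 = -1025114241637/41847528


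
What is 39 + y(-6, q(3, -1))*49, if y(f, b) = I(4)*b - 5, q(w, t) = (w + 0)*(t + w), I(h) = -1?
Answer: -500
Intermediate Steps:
q(w, t) = w*(t + w)
y(f, b) = -5 - b (y(f, b) = -b - 5 = -5 - b)
39 + y(-6, q(3, -1))*49 = 39 + (-5 - 3*(-1 + 3))*49 = 39 + (-5 - 3*2)*49 = 39 + (-5 - 1*6)*49 = 39 + (-5 - 6)*49 = 39 - 11*49 = 39 - 539 = -500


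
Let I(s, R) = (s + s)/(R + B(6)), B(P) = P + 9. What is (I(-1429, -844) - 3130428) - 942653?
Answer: -3376581291/829 ≈ -4.0731e+6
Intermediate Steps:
B(P) = 9 + P
I(s, R) = 2*s/(15 + R) (I(s, R) = (s + s)/(R + (9 + 6)) = (2*s)/(R + 15) = (2*s)/(15 + R) = 2*s/(15 + R))
(I(-1429, -844) - 3130428) - 942653 = (2*(-1429)/(15 - 844) - 3130428) - 942653 = (2*(-1429)/(-829) - 3130428) - 942653 = (2*(-1429)*(-1/829) - 3130428) - 942653 = (2858/829 - 3130428) - 942653 = -2595121954/829 - 942653 = -3376581291/829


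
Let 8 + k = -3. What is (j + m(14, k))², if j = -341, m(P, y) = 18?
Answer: 104329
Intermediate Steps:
k = -11 (k = -8 - 3 = -11)
(j + m(14, k))² = (-341 + 18)² = (-323)² = 104329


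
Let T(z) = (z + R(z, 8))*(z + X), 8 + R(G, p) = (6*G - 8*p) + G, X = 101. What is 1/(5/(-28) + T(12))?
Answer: 28/75931 ≈ 0.00036876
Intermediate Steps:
R(G, p) = -8 - 8*p + 7*G (R(G, p) = -8 + ((6*G - 8*p) + G) = -8 + ((-8*p + 6*G) + G) = -8 + (-8*p + 7*G) = -8 - 8*p + 7*G)
T(z) = (-72 + 8*z)*(101 + z) (T(z) = (z + (-8 - 8*8 + 7*z))*(z + 101) = (z + (-8 - 64 + 7*z))*(101 + z) = (z + (-72 + 7*z))*(101 + z) = (-72 + 8*z)*(101 + z))
1/(5/(-28) + T(12)) = 1/(5/(-28) + (-7272 + 8*12² + 736*12)) = 1/(5*(-1/28) + (-7272 + 8*144 + 8832)) = 1/(-5/28 + (-7272 + 1152 + 8832)) = 1/(-5/28 + 2712) = 1/(75931/28) = 28/75931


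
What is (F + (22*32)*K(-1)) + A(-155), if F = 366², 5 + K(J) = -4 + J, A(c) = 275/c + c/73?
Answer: 287202088/2263 ≈ 1.2691e+5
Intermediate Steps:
A(c) = 275/c + c/73 (A(c) = 275/c + c*(1/73) = 275/c + c/73)
K(J) = -9 + J (K(J) = -5 + (-4 + J) = -9 + J)
F = 133956
(F + (22*32)*K(-1)) + A(-155) = (133956 + (22*32)*(-9 - 1)) + (275/(-155) + (1/73)*(-155)) = (133956 + 704*(-10)) + (275*(-1/155) - 155/73) = (133956 - 7040) + (-55/31 - 155/73) = 126916 - 8820/2263 = 287202088/2263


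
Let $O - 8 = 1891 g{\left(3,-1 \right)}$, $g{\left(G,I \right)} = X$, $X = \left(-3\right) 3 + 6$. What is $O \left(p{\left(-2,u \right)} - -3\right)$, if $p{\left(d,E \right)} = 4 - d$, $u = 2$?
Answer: $-50985$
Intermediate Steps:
$X = -3$ ($X = -9 + 6 = -3$)
$g{\left(G,I \right)} = -3$
$O = -5665$ ($O = 8 + 1891 \left(-3\right) = 8 - 5673 = -5665$)
$O \left(p{\left(-2,u \right)} - -3\right) = - 5665 \left(\left(4 - -2\right) - -3\right) = - 5665 \left(\left(4 + 2\right) + 3\right) = - 5665 \left(6 + 3\right) = \left(-5665\right) 9 = -50985$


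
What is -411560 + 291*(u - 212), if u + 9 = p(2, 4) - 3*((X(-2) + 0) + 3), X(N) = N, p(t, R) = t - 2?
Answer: -476744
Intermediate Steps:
p(t, R) = -2 + t
u = -12 (u = -9 + ((-2 + 2) - 3*((-2 + 0) + 3)) = -9 + (0 - 3*(-2 + 3)) = -9 + (0 - 3*1) = -9 + (0 - 3) = -9 - 3 = -12)
-411560 + 291*(u - 212) = -411560 + 291*(-12 - 212) = -411560 + 291*(-224) = -411560 - 65184 = -476744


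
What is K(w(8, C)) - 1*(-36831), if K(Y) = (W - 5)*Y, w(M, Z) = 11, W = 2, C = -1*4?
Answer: 36798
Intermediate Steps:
C = -4
K(Y) = -3*Y (K(Y) = (2 - 5)*Y = -3*Y)
K(w(8, C)) - 1*(-36831) = -3*11 - 1*(-36831) = -33 + 36831 = 36798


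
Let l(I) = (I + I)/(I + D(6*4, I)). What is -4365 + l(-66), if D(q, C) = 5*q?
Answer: -39307/9 ≈ -4367.4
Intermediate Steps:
l(I) = 2*I/(120 + I) (l(I) = (I + I)/(I + 5*(6*4)) = (2*I)/(I + 5*24) = (2*I)/(I + 120) = (2*I)/(120 + I) = 2*I/(120 + I))
-4365 + l(-66) = -4365 + 2*(-66)/(120 - 66) = -4365 + 2*(-66)/54 = -4365 + 2*(-66)*(1/54) = -4365 - 22/9 = -39307/9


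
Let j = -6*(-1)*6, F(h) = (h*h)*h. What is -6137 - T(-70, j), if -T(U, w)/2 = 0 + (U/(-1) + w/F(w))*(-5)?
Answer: -4430381/648 ≈ -6837.0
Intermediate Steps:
F(h) = h³ (F(h) = h²*h = h³)
j = 36 (j = 6*6 = 36)
T(U, w) = -10*U + 10/w² (T(U, w) = -2*(0 + (U/(-1) + w/(w³))*(-5)) = -2*(0 + (U*(-1) + w/w³)*(-5)) = -2*(0 + (-U + w⁻²)*(-5)) = -2*(0 + (w⁻² - U)*(-5)) = -2*(0 + (-5/w² + 5*U)) = -2*(-5/w² + 5*U) = -10*U + 10/w²)
-6137 - T(-70, j) = -6137 - (-10*(-70) + 10/36²) = -6137 - (700 + 10*(1/1296)) = -6137 - (700 + 5/648) = -6137 - 1*453605/648 = -6137 - 453605/648 = -4430381/648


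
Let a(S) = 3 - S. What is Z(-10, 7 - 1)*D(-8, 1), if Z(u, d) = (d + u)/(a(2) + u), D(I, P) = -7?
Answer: -28/9 ≈ -3.1111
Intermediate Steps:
Z(u, d) = (d + u)/(1 + u) (Z(u, d) = (d + u)/((3 - 1*2) + u) = (d + u)/((3 - 2) + u) = (d + u)/(1 + u))
Z(-10, 7 - 1)*D(-8, 1) = (((7 - 1) - 10)/(1 - 10))*(-7) = ((6 - 10)/(-9))*(-7) = -1/9*(-4)*(-7) = (4/9)*(-7) = -28/9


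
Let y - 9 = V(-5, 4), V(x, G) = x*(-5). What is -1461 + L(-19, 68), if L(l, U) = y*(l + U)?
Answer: 205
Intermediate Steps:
V(x, G) = -5*x
y = 34 (y = 9 - 5*(-5) = 9 + 25 = 34)
L(l, U) = 34*U + 34*l (L(l, U) = 34*(l + U) = 34*(U + l) = 34*U + 34*l)
-1461 + L(-19, 68) = -1461 + (34*68 + 34*(-19)) = -1461 + (2312 - 646) = -1461 + 1666 = 205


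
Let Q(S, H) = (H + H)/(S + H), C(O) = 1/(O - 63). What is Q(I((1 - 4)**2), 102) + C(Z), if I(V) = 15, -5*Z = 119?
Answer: 29317/16926 ≈ 1.7321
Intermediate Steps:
Z = -119/5 (Z = -1/5*119 = -119/5 ≈ -23.800)
C(O) = 1/(-63 + O)
Q(S, H) = 2*H/(H + S) (Q(S, H) = (2*H)/(H + S) = 2*H/(H + S))
Q(I((1 - 4)**2), 102) + C(Z) = 2*102/(102 + 15) + 1/(-63 - 119/5) = 2*102/117 + 1/(-434/5) = 2*102*(1/117) - 5/434 = 68/39 - 5/434 = 29317/16926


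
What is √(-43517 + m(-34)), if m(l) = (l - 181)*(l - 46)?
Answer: I*√26317 ≈ 162.23*I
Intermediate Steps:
m(l) = (-181 + l)*(-46 + l)
√(-43517 + m(-34)) = √(-43517 + (8326 + (-34)² - 227*(-34))) = √(-43517 + (8326 + 1156 + 7718)) = √(-43517 + 17200) = √(-26317) = I*√26317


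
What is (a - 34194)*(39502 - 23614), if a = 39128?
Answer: 78391392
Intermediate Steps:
(a - 34194)*(39502 - 23614) = (39128 - 34194)*(39502 - 23614) = 4934*15888 = 78391392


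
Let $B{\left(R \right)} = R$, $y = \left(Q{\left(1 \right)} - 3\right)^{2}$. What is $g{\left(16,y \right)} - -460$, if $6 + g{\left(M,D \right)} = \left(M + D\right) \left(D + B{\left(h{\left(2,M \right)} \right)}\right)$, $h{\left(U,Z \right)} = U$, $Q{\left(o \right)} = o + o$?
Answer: $505$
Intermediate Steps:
$Q{\left(o \right)} = 2 o$
$y = 1$ ($y = \left(2 \cdot 1 - 3\right)^{2} = \left(2 - 3\right)^{2} = \left(-1\right)^{2} = 1$)
$g{\left(M,D \right)} = -6 + \left(2 + D\right) \left(D + M\right)$ ($g{\left(M,D \right)} = -6 + \left(M + D\right) \left(D + 2\right) = -6 + \left(D + M\right) \left(2 + D\right) = -6 + \left(2 + D\right) \left(D + M\right)$)
$g{\left(16,y \right)} - -460 = \left(-6 + 1^{2} + 2 \cdot 1 + 2 \cdot 16 + 1 \cdot 16\right) - -460 = \left(-6 + 1 + 2 + 32 + 16\right) + 460 = 45 + 460 = 505$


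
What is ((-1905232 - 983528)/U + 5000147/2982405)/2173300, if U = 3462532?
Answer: 2174429181101/5610739471600354500 ≈ 3.8755e-7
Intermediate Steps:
((-1905232 - 983528)/U + 5000147/2982405)/2173300 = ((-1905232 - 983528)/3462532 + 5000147/2982405)/2173300 = (-2888760*1/3462532 + 5000147*(1/2982405))*(1/2173300) = (-722190/865633 + 5000147/2982405)*(1/2173300) = (2174429181101/2581668187365)*(1/2173300) = 2174429181101/5610739471600354500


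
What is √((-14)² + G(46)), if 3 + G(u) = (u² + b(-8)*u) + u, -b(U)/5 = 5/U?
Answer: √9995/2 ≈ 49.987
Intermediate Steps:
b(U) = -25/U
G(u) = -3 + u² + 33*u/8 (G(u) = -3 + ((u² + (-25/(-8))*u) + u) = -3 + ((u² + (-25*(-⅛))*u) + u) = -3 + ((u² + 25*u/8) + u) = -3 + (u² + 33*u/8) = -3 + u² + 33*u/8)
√((-14)² + G(46)) = √((-14)² + (-3 + 46² + (33/8)*46)) = √(196 + (-3 + 2116 + 759/4)) = √(196 + 9211/4) = √(9995/4) = √9995/2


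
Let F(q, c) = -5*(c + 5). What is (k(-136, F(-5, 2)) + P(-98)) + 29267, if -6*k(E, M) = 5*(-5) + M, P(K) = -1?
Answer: 29276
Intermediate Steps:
F(q, c) = -25 - 5*c (F(q, c) = -5*(5 + c) = -25 - 5*c)
k(E, M) = 25/6 - M/6 (k(E, M) = -(5*(-5) + M)/6 = -(-25 + M)/6 = 25/6 - M/6)
(k(-136, F(-5, 2)) + P(-98)) + 29267 = ((25/6 - (-25 - 5*2)/6) - 1) + 29267 = ((25/6 - (-25 - 10)/6) - 1) + 29267 = ((25/6 - ⅙*(-35)) - 1) + 29267 = ((25/6 + 35/6) - 1) + 29267 = (10 - 1) + 29267 = 9 + 29267 = 29276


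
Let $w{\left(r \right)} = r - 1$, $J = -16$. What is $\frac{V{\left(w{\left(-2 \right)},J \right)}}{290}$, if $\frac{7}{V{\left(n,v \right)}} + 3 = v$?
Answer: $- \frac{7}{5510} \approx -0.0012704$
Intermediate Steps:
$w{\left(r \right)} = -1 + r$ ($w{\left(r \right)} = r - 1 = -1 + r$)
$V{\left(n,v \right)} = \frac{7}{-3 + v}$
$\frac{V{\left(w{\left(-2 \right)},J \right)}}{290} = \frac{7 \frac{1}{-3 - 16}}{290} = \frac{7}{-19} \cdot \frac{1}{290} = 7 \left(- \frac{1}{19}\right) \frac{1}{290} = \left(- \frac{7}{19}\right) \frac{1}{290} = - \frac{7}{5510}$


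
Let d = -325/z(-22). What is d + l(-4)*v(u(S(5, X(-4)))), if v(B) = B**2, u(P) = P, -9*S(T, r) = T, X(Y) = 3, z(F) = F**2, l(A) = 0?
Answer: -325/484 ≈ -0.67149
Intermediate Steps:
d = -325/484 (d = -325/((-22)**2) = -325/484 ≈ -0.67149)
S(T, r) = -T/9
d + l(-4)*v(u(S(5, X(-4)))) = -325/484 + 0*(-1/9*5)**2 = -325/484 + 0*(-5/9)**2 = -325/484 + 0*(25/81) = -325/484 + 0 = -325/484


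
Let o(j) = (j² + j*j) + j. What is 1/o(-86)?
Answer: 1/14706 ≈ 6.7999e-5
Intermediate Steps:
o(j) = j + 2*j² (o(j) = (j² + j²) + j = 2*j² + j = j + 2*j²)
1/o(-86) = 1/(-86*(1 + 2*(-86))) = 1/(-86*(1 - 172)) = 1/(-86*(-171)) = 1/14706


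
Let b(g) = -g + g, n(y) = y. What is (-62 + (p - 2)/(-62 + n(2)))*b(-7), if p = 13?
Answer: 0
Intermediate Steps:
b(g) = 0
(-62 + (p - 2)/(-62 + n(2)))*b(-7) = (-62 + (13 - 2)/(-62 + 2))*0 = (-62 + 11/(-60))*0 = (-62 + 11*(-1/60))*0 = (-62 - 11/60)*0 = -3731/60*0 = 0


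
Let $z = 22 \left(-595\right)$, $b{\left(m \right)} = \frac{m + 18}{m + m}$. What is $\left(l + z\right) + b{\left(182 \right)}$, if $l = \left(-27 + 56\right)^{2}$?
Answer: $- \frac{1114609}{91} \approx -12248.0$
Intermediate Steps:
$b{\left(m \right)} = \frac{18 + m}{2 m}$
$l = 841$ ($l = 29^{2} = 841$)
$z = -13090$
$\left(l + z\right) + b{\left(182 \right)} = \left(841 - 13090\right) + \frac{18 + 182}{2 \cdot 182} = -12249 + \frac{1}{2} \cdot \frac{1}{182} \cdot 200 = -12249 + \frac{50}{91} = - \frac{1114609}{91}$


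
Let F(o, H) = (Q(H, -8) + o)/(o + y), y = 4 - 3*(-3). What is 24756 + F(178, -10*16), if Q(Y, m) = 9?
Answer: 4728583/191 ≈ 24757.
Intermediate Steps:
y = 13 (y = 4 + 9 = 13)
F(o, H) = (9 + o)/(13 + o) (F(o, H) = (9 + o)/(o + 13) = (9 + o)/(13 + o))
24756 + F(178, -10*16) = 24756 + (9 + 178)/(13 + 178) = 24756 + 187/191 = 4728583/191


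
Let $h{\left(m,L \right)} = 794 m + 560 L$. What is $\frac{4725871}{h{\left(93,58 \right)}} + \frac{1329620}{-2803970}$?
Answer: $\frac{1310983265023}{29812369834} \approx 43.974$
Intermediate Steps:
$h{\left(m,L \right)} = 560 L + 794 m$
$\frac{4725871}{h{\left(93,58 \right)}} + \frac{1329620}{-2803970} = \frac{4725871}{560 \cdot 58 + 794 \cdot 93} + \frac{1329620}{-2803970} = \frac{4725871}{32480 + 73842} + 1329620 \left(- \frac{1}{2803970}\right) = \frac{4725871}{106322} - \frac{132962}{280397} = \frac{1310983265023}{29812369834}$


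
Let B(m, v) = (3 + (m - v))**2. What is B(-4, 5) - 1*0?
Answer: 36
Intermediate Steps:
B(m, v) = (3 + m - v)**2
B(-4, 5) - 1*0 = (3 - 4 - 1*5)**2 - 1*0 = (3 - 4 - 5)**2 + 0 = (-6)**2 + 0 = 36 + 0 = 36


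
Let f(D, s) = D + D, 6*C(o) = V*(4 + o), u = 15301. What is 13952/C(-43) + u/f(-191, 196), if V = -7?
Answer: 9266937/34762 ≈ 266.58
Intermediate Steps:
C(o) = -14/3 - 7*o/6 (C(o) = (-7*(4 + o))/6 = (-28 - 7*o)/6 = -14/3 - 7*o/6)
f(D, s) = 2*D
13952/C(-43) + u/f(-191, 196) = 13952/(-14/3 - 7/6*(-43)) + 15301/((2*(-191))) = 13952/(-14/3 + 301/6) + 15301/(-382) = 13952/(91/2) + 15301*(-1/382) = 13952*(2/91) - 15301/382 = 27904/91 - 15301/382 = 9266937/34762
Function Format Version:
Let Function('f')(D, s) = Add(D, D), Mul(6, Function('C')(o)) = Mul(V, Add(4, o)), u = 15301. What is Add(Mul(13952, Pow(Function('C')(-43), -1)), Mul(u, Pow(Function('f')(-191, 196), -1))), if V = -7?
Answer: Rational(9266937, 34762) ≈ 266.58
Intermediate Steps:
Function('C')(o) = Add(Rational(-14, 3), Mul(Rational(-7, 6), o)) (Function('C')(o) = Mul(Rational(1, 6), Mul(-7, Add(4, o))) = Mul(Rational(1, 6), Add(-28, Mul(-7, o))) = Add(Rational(-14, 3), Mul(Rational(-7, 6), o)))
Function('f')(D, s) = Mul(2, D)
Add(Mul(13952, Pow(Function('C')(-43), -1)), Mul(u, Pow(Function('f')(-191, 196), -1))) = Add(Mul(13952, Pow(Add(Rational(-14, 3), Mul(Rational(-7, 6), -43)), -1)), Mul(15301, Pow(Mul(2, -191), -1))) = Add(Mul(13952, Pow(Add(Rational(-14, 3), Rational(301, 6)), -1)), Mul(15301, Pow(-382, -1))) = Add(Mul(13952, Pow(Rational(91, 2), -1)), Mul(15301, Rational(-1, 382))) = Add(Mul(13952, Rational(2, 91)), Rational(-15301, 382)) = Add(Rational(27904, 91), Rational(-15301, 382)) = Rational(9266937, 34762)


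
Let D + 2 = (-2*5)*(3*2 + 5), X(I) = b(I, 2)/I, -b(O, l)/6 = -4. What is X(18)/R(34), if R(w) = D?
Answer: -1/84 ≈ -0.011905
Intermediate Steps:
b(O, l) = 24 (b(O, l) = -6*(-4) = 24)
X(I) = 24/I
D = -112 (D = -2 + (-2*5)*(3*2 + 5) = -2 - 10*(6 + 5) = -2 - 10*11 = -2 - 110 = -112)
R(w) = -112
X(18)/R(34) = (24/18)/(-112) = (24*(1/18))*(-1/112) = (4/3)*(-1/112) = -1/84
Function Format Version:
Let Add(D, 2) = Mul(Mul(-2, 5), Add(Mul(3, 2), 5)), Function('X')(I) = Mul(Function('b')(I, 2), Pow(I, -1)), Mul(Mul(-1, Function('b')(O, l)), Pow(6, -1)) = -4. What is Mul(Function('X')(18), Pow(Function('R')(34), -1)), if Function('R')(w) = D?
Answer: Rational(-1, 84) ≈ -0.011905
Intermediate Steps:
Function('b')(O, l) = 24 (Function('b')(O, l) = Mul(-6, -4) = 24)
Function('X')(I) = Mul(24, Pow(I, -1))
D = -112 (D = Add(-2, Mul(Mul(-2, 5), Add(Mul(3, 2), 5))) = Add(-2, Mul(-10, Add(6, 5))) = Add(-2, Mul(-10, 11)) = Add(-2, -110) = -112)
Function('R')(w) = -112
Mul(Function('X')(18), Pow(Function('R')(34), -1)) = Mul(Mul(24, Pow(18, -1)), Pow(-112, -1)) = Mul(Mul(24, Rational(1, 18)), Rational(-1, 112)) = Mul(Rational(4, 3), Rational(-1, 112)) = Rational(-1, 84)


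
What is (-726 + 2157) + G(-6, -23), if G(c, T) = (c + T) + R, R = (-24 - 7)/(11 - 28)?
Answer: 23865/17 ≈ 1403.8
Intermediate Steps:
R = 31/17 (R = -31/(-17) = -31*(-1/17) = 31/17 ≈ 1.8235)
G(c, T) = 31/17 + T + c (G(c, T) = (c + T) + 31/17 = (T + c) + 31/17 = 31/17 + T + c)
(-726 + 2157) + G(-6, -23) = (-726 + 2157) + (31/17 - 23 - 6) = 1431 - 462/17 = 23865/17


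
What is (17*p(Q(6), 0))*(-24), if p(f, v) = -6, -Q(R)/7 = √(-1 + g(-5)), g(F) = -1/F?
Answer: 2448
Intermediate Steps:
Q(R) = -14*I*√5/5 (Q(R) = -7*√(-1 - 1/(-5)) = -7*√(-1 - 1*(-⅕)) = -7*√(-1 + ⅕) = -14*I*√5/5)
(17*p(Q(6), 0))*(-24) = (17*(-6))*(-24) = -102*(-24) = 2448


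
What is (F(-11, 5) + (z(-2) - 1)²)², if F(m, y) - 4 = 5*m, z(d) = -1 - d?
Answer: 2601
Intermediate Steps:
F(m, y) = 4 + 5*m
(F(-11, 5) + (z(-2) - 1)²)² = ((4 + 5*(-11)) + ((-1 - 1*(-2)) - 1)²)² = ((4 - 55) + ((-1 + 2) - 1)²)² = (-51 + (1 - 1)²)² = (-51 + 0²)² = (-51 + 0)² = (-51)² = 2601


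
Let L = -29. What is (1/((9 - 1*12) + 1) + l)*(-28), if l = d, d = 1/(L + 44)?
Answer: 182/15 ≈ 12.133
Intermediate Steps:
d = 1/15 (d = 1/(-29 + 44) = 1/15 ≈ 0.066667)
l = 1/15 ≈ 0.066667
(1/((9 - 1*12) + 1) + l)*(-28) = (1/((9 - 1*12) + 1) + 1/15)*(-28) = (1/((9 - 12) + 1) + 1/15)*(-28) = (1/(-3 + 1) + 1/15)*(-28) = (1/(-2) + 1/15)*(-28) = (-1/2 + 1/15)*(-28) = -13/30*(-28) = 182/15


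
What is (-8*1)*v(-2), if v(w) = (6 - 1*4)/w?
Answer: 8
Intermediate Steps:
v(w) = 2/w (v(w) = (6 - 4)/w = 2/w)
(-8*1)*v(-2) = (-8*1)*(2/(-2)) = -16*(-1)/2 = -8*(-1) = 8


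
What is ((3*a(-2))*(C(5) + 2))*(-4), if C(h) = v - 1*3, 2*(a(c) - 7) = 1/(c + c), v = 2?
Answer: -165/2 ≈ -82.500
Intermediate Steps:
a(c) = 7 + 1/(4*c) (a(c) = 7 + 1/(2*(c + c)) = 7 + 1/(2*((2*c))) = 7 + (1/(2*c))/2 = 7 + 1/(4*c))
C(h) = -1 (C(h) = 2 - 1*3 = 2 - 3 = -1)
((3*a(-2))*(C(5) + 2))*(-4) = ((3*(7 + (¼)/(-2)))*(-1 + 2))*(-4) = ((3*(7 + (¼)*(-½)))*1)*(-4) = ((3*(7 - ⅛))*1)*(-4) = ((3*(55/8))*1)*(-4) = ((165/8)*1)*(-4) = (165/8)*(-4) = -165/2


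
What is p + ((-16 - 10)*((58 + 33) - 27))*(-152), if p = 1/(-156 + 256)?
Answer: 25292801/100 ≈ 2.5293e+5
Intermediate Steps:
p = 1/100 ≈ 0.010000
p + ((-16 - 10)*((58 + 33) - 27))*(-152) = 1/100 + ((-16 - 10)*((58 + 33) - 27))*(-152) = 1/100 - 26*(91 - 27)*(-152) = 1/100 - 26*64*(-152) = 1/100 - 1664*(-152) = 1/100 + 252928 = 25292801/100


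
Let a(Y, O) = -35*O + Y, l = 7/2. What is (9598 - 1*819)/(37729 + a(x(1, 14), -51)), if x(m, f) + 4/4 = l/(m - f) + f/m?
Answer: 228254/1027695 ≈ 0.22210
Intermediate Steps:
l = 7/2 (l = 7*(½) = 7/2 ≈ 3.5000)
x(m, f) = -1 + 7/(2*(m - f)) + f/m (x(m, f) = -1 + (7/(2*(m - f)) + f/m) = -1 + 7/(2*(m - f)) + f/m)
a(Y, O) = Y - 35*O
(9598 - 1*819)/(37729 + a(x(1, 14), -51)) = (9598 - 1*819)/(37729 + ((14² + 1² - 7/2*1 - 2*14*1)/(1*(14 - 1*1)) - 35*(-51))) = (9598 - 819)/(37729 + (1*(196 + 1 - 7/2 - 28)/(14 - 1) + 1785)) = 8779/(37729 + (1*(331/2)/13 + 1785)) = 8779/(37729 + (1*(1/13)*(331/2) + 1785)) = 8779/(37729 + (331/26 + 1785)) = 8779/(37729 + 46741/26) = 8779/(1027695/26) = 8779*(26/1027695) = 228254/1027695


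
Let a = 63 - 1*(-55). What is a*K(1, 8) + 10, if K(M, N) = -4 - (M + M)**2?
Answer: -934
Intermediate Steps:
a = 118 (a = 63 + 55 = 118)
K(M, N) = -4 - 4*M**2 (K(M, N) = -4 - (2*M)**2 = -4 - 4*M**2)
a*K(1, 8) + 10 = 118*(-4 - 4*1**2) + 10 = 118*(-4 - 4*1) + 10 = 118*(-4 - 4) + 10 = 118*(-8) + 10 = -944 + 10 = -934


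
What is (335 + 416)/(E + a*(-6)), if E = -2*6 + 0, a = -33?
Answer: 751/186 ≈ 4.0376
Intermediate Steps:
E = -12 (E = -12 + 0 = -12)
(335 + 416)/(E + a*(-6)) = (335 + 416)/(-12 - 33*(-6)) = 751/(-12 + 198) = 751/186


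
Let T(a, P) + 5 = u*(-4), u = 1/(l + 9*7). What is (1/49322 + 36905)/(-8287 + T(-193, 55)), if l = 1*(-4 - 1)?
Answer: -52786623919/11860461340 ≈ -4.4506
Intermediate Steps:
l = -5 (l = 1*(-5) = -5)
u = 1/58 (u = 1/(-5 + 9*7) = 1/(-5 + 63) = 1/58 ≈ 0.017241)
T(a, P) = -147/29 (T(a, P) = -5 + (1/58)*(-4) = -5 - 2/29 = -147/29)
(1/49322 + 36905)/(-8287 + T(-193, 55)) = (1/49322 + 36905)/(-8287 - 147/29) = (1/49322 + 36905)/(-240470/29) = (1820228411/49322)*(-29/240470) = -52786623919/11860461340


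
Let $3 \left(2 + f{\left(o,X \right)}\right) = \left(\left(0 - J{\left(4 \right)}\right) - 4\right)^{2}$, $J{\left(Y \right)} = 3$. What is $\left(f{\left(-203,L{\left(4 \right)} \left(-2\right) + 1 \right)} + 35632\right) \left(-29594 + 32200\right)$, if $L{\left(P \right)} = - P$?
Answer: $\frac{278683034}{3} \approx 9.2894 \cdot 10^{7}$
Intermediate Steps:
$f{\left(o,X \right)} = \frac{43}{3}$ ($f{\left(o,X \right)} = -2 + \frac{\left(\left(0 - 3\right) - 4\right)^{2}}{3} = -2 + \frac{\left(-3 - 4\right)^{2}}{3} = -2 + \frac{\left(-7\right)^{2}}{3} = -2 + \frac{1}{3} \cdot 49 = -2 + \frac{49}{3} = \frac{43}{3}$)
$\left(f{\left(-203,L{\left(4 \right)} \left(-2\right) + 1 \right)} + 35632\right) \left(-29594 + 32200\right) = \left(\frac{43}{3} + 35632\right) \left(-29594 + 32200\right) = \frac{106939}{3} \cdot 2606 = \frac{278683034}{3}$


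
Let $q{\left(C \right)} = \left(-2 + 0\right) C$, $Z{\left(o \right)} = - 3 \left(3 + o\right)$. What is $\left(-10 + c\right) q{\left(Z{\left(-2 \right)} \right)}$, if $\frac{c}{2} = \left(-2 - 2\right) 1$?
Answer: $-108$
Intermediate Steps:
$Z{\left(o \right)} = -9 - 3 o$
$c = -8$ ($c = 2 \left(-2 - 2\right) 1 = 2 \left(\left(-4\right) 1\right) = 2 \left(-4\right) = -8$)
$q{\left(C \right)} = - 2 C$
$\left(-10 + c\right) q{\left(Z{\left(-2 \right)} \right)} = \left(-10 - 8\right) \left(- 2 \left(-9 - -6\right)\right) = - 18 \left(- 2 \left(-9 + 6\right)\right) = - 18 \left(\left(-2\right) \left(-3\right)\right) = \left(-18\right) 6 = -108$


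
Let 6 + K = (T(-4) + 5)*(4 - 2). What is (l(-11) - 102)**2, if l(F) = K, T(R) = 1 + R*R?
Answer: 4096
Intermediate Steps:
T(R) = 1 + R**2
K = 38 (K = -6 + ((1 + (-4)**2) + 5)*(4 - 2) = -6 + ((1 + 16) + 5)*2 = -6 + (17 + 5)*2 = -6 + 22*2 = -6 + 44 = 38)
l(F) = 38
(l(-11) - 102)**2 = (38 - 102)**2 = (-64)**2 = 4096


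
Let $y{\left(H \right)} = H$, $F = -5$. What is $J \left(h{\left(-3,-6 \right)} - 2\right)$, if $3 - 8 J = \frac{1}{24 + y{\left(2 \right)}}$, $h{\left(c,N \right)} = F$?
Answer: $- \frac{539}{208} \approx -2.5913$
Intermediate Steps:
$h{\left(c,N \right)} = -5$
$J = \frac{77}{208}$ ($J = \frac{3}{8} - \frac{1}{8 \left(24 + 2\right)} = \frac{3}{8} - \frac{1}{8 \cdot 26} = \frac{3}{8} - \frac{1}{208} = \frac{77}{208} \approx 0.37019$)
$J \left(h{\left(-3,-6 \right)} - 2\right) = \frac{77 \left(-5 - 2\right)}{208} = \frac{77}{208} \left(-7\right) = - \frac{539}{208}$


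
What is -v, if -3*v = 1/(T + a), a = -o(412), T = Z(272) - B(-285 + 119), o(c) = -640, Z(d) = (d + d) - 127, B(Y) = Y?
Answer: 1/3669 ≈ 0.00027255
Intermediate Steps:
Z(d) = -127 + 2*d (Z(d) = 2*d - 127 = -127 + 2*d)
T = 583 (T = (-127 + 2*272) - (-285 + 119) = (-127 + 544) - 1*(-166) = 417 + 166 = 583)
a = 640 (a = -1*(-640) = 640)
v = -1/3669 (v = -1/(3*(583 + 640)) = -⅓/1223 = -⅓*1/1223 = -1/3669 ≈ -0.00027255)
-v = -1*(-1/3669) = 1/3669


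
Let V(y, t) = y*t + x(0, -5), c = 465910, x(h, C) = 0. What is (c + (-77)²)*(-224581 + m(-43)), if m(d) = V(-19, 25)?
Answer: -106190197984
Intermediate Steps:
V(y, t) = t*y (V(y, t) = y*t + 0 = t*y + 0 = t*y)
m(d) = -475 (m(d) = 25*(-19) = -475)
(c + (-77)²)*(-224581 + m(-43)) = (465910 + (-77)²)*(-224581 - 475) = (465910 + 5929)*(-225056) = 471839*(-225056) = -106190197984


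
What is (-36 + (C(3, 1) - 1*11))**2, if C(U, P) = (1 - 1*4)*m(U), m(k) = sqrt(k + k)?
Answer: 2263 + 282*sqrt(6) ≈ 2953.8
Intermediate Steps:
m(k) = sqrt(2)*sqrt(k) (m(k) = sqrt(2*k) = sqrt(2)*sqrt(k))
C(U, P) = -3*sqrt(2)*sqrt(U) (C(U, P) = (1 - 1*4)*(sqrt(2)*sqrt(U)) = (1 - 4)*(sqrt(2)*sqrt(U)) = -3*sqrt(2)*sqrt(U))
(-36 + (C(3, 1) - 1*11))**2 = (-36 + (-3*sqrt(2)*sqrt(3) - 1*11))**2 = (-36 + (-3*sqrt(6) - 11))**2 = (-36 + (-11 - 3*sqrt(6)))**2 = (-47 - 3*sqrt(6))**2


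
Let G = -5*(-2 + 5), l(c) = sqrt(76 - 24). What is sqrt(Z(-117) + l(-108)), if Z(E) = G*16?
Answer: sqrt(-240 + 2*sqrt(13)) ≈ 15.257*I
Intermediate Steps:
l(c) = 2*sqrt(13) (l(c) = sqrt(52) = 2*sqrt(13))
G = -15 (G = -5*3 = -15)
Z(E) = -240 (Z(E) = -15*16 = -240)
sqrt(Z(-117) + l(-108)) = sqrt(-240 + 2*sqrt(13))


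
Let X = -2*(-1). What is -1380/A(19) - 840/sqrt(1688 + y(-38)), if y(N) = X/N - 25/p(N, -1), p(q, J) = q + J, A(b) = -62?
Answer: 690/31 - 420*sqrt(231792951)/312811 ≈ 1.8163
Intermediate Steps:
p(q, J) = J + q
X = 2
y(N) = -25/(-1 + N) + 2/N (y(N) = 2/N - 25/(-1 + N) = -25/(-1 + N) + 2/N)
-1380/A(19) - 840/sqrt(1688 + y(-38)) = -1380/(-62) - 840/sqrt(1688 + (-2 - 23*(-38))/((-38)*(-1 - 38))) = -1380*(-1/62) - 840/sqrt(1688 - 1/38*(-2 + 874)/(-39)) = 690/31 - 840/sqrt(1688 - 1/38*(-1/39)*872) = 690/31 - 840/sqrt(1688 + 436/741) = 690/31 - 840*sqrt(231792951)/625622 = 690/31 - 420*sqrt(231792951)/312811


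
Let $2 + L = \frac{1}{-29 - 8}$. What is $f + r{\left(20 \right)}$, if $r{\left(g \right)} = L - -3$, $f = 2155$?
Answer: $\frac{79771}{37} \approx 2156.0$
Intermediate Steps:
$L = - \frac{75}{37}$ ($L = -2 + \frac{1}{-29 - 8} = -2 + \frac{1}{-37} = -2 - \frac{1}{37} = - \frac{75}{37} \approx -2.027$)
$r{\left(g \right)} = \frac{36}{37}$ ($r{\left(g \right)} = - \frac{75}{37} - -3 = - \frac{75}{37} + 3 = \frac{36}{37}$)
$f + r{\left(20 \right)} = 2155 + \frac{36}{37} = \frac{79771}{37}$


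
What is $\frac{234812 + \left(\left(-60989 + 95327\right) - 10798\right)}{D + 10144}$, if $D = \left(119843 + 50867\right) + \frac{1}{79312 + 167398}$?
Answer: $\frac{63738021920}{44618490341} \approx 1.4285$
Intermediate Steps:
$D = \frac{42115864101}{246710}$ ($D = 170710 + \frac{1}{246710} = \frac{42115864101}{246710} \approx 1.7071 \cdot 10^{5}$)
$\frac{234812 + \left(\left(-60989 + 95327\right) - 10798\right)}{D + 10144} = \frac{234812 + \left(\left(-60989 + 95327\right) - 10798\right)}{\frac{42115864101}{246710} + 10144} = \frac{234812 + \left(34338 - 10798\right)}{\frac{44618490341}{246710}} = \left(234812 + 23540\right) \frac{246710}{44618490341} = 258352 \cdot \frac{246710}{44618490341} = \frac{63738021920}{44618490341}$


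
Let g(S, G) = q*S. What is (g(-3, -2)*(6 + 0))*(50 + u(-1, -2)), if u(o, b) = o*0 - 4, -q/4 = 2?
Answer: 6624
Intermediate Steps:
q = -8 (q = -4*2 = -8)
u(o, b) = -4 (u(o, b) = 0 - 4 = -4)
g(S, G) = -8*S
(g(-3, -2)*(6 + 0))*(50 + u(-1, -2)) = ((-8*(-3))*(6 + 0))*(50 - 4) = (24*6)*46 = 144*46 = 6624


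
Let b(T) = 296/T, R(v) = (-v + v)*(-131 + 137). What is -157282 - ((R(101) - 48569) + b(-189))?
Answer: -20546461/189 ≈ -1.0871e+5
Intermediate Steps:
R(v) = 0 (R(v) = 0*6 = 0)
-157282 - ((R(101) - 48569) + b(-189)) = -157282 - ((0 - 48569) + 296/(-189)) = -157282 - (-48569 + 296*(-1/189)) = -157282 - (-48569 - 296/189) = -157282 - 1*(-9179837/189) = -157282 + 9179837/189 = -20546461/189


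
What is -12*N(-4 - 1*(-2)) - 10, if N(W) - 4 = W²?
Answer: -106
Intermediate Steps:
N(W) = 4 + W²
-12*N(-4 - 1*(-2)) - 10 = -12*(4 + (-4 - 1*(-2))²) - 10 = -12*(4 + (-4 + 2)²) - 10 = -12*(4 + (-2)²) - 10 = -12*(4 + 4) - 10 = -12*8 - 10 = -96 - 10 = -106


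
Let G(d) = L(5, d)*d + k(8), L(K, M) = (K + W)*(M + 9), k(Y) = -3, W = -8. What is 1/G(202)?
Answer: -1/127869 ≈ -7.8205e-6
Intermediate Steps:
L(K, M) = (-8 + K)*(9 + M) (L(K, M) = (K - 8)*(M + 9) = (-8 + K)*(9 + M))
G(d) = -3 + d*(-27 - 3*d) (G(d) = (-72 - 8*d + 9*5 + 5*d)*d - 3 = (-72 - 8*d + 45 + 5*d)*d - 3 = (-27 - 3*d)*d - 3 = d*(-27 - 3*d) - 3 = -3 + d*(-27 - 3*d))
1/G(202) = 1/(-3 + 3*202*(-9 - 1*202)) = 1/(-3 + 3*202*(-9 - 202)) = 1/(-3 + 3*202*(-211)) = 1/(-3 - 127866) = 1/(-127869) = -1/127869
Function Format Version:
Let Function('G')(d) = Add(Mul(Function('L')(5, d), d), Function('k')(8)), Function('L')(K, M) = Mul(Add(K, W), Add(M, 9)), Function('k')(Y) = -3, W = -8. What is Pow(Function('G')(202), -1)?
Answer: Rational(-1, 127869) ≈ -7.8205e-6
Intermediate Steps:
Function('L')(K, M) = Mul(Add(-8, K), Add(9, M)) (Function('L')(K, M) = Mul(Add(K, -8), Add(M, 9)) = Mul(Add(-8, K), Add(9, M)))
Function('G')(d) = Add(-3, Mul(d, Add(-27, Mul(-3, d)))) (Function('G')(d) = Add(Mul(Add(-72, Mul(-8, d), Mul(9, 5), Mul(5, d)), d), -3) = Add(Mul(Add(-72, Mul(-8, d), 45, Mul(5, d)), d), -3) = Add(Mul(Add(-27, Mul(-3, d)), d), -3) = Add(Mul(d, Add(-27, Mul(-3, d))), -3) = Add(-3, Mul(d, Add(-27, Mul(-3, d)))))
Pow(Function('G')(202), -1) = Pow(Add(-3, Mul(3, 202, Add(-9, Mul(-1, 202)))), -1) = Pow(Add(-3, Mul(3, 202, Add(-9, -202))), -1) = Pow(Add(-3, Mul(3, 202, -211)), -1) = Pow(Add(-3, -127866), -1) = Pow(-127869, -1) = Rational(-1, 127869)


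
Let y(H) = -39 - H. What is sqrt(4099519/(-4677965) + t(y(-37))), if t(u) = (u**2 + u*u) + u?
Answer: sqrt(112122732848515)/4677965 ≈ 2.2635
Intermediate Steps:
t(u) = u + 2*u**2 (t(u) = (u**2 + u**2) + u = 2*u**2 + u = u + 2*u**2)
sqrt(4099519/(-4677965) + t(y(-37))) = sqrt(4099519/(-4677965) + (-39 - 1*(-37))*(1 + 2*(-39 - 1*(-37)))) = sqrt(4099519*(-1/4677965) + (-39 + 37)*(1 + 2*(-39 + 37))) = sqrt(-4099519/4677965 - 2*(1 + 2*(-2))) = sqrt(-4099519/4677965 - 2*(1 - 4)) = sqrt(-4099519/4677965 - 2*(-3)) = sqrt(-4099519/4677965 + 6) = sqrt(23968271/4677965) = sqrt(112122732848515)/4677965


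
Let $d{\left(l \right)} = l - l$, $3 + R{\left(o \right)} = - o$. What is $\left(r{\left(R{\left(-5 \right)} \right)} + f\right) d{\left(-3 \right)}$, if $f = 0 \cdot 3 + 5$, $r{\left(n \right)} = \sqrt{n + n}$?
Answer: $0$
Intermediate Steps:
$R{\left(o \right)} = -3 - o$
$d{\left(l \right)} = 0$
$r{\left(n \right)} = \sqrt{2} \sqrt{n}$ ($r{\left(n \right)} = \sqrt{2 n} = \sqrt{2} \sqrt{n}$)
$f = 5$ ($f = 0 + 5 = 5$)
$\left(r{\left(R{\left(-5 \right)} \right)} + f\right) d{\left(-3 \right)} = \left(\sqrt{2} \sqrt{-3 - -5} + 5\right) 0 = \left(\sqrt{2} \sqrt{-3 + 5} + 5\right) 0 = \left(\sqrt{2} \sqrt{2} + 5\right) 0 = \left(2 + 5\right) 0 = 7 \cdot 0 = 0$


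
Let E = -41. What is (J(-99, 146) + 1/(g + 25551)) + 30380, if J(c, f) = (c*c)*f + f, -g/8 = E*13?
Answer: 43573787681/29815 ≈ 1.4615e+6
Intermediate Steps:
g = 4264 (g = -(-328)*13 = -8*(-533) = 4264)
J(c, f) = f + f*c² (J(c, f) = c²*f + f = f*c² + f = f + f*c²)
(J(-99, 146) + 1/(g + 25551)) + 30380 = (146*(1 + (-99)²) + 1/(4264 + 25551)) + 30380 = (146*(1 + 9801) + 1/29815) + 30380 = (146*9802 + 1/29815) + 30380 = (1431092 + 1/29815) + 30380 = 42668007981/29815 + 30380 = 43573787681/29815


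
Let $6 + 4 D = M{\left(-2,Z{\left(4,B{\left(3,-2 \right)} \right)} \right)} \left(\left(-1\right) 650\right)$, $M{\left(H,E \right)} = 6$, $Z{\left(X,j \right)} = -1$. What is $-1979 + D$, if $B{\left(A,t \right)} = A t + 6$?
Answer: $- \frac{5911}{2} \approx -2955.5$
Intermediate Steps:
$B{\left(A,t \right)} = 6 + A t$
$D = - \frac{1953}{2}$ ($D = - \frac{3}{2} + \frac{6 \left(\left(-1\right) 650\right)}{4} = - \frac{3}{2} + \frac{6 \left(-650\right)}{4} = - \frac{3}{2} + \frac{1}{4} \left(-3900\right) = - \frac{3}{2} - 975 = - \frac{1953}{2} \approx -976.5$)
$-1979 + D = -1979 - \frac{1953}{2} = - \frac{5911}{2}$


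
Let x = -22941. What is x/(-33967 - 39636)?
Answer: 22941/73603 ≈ 0.31169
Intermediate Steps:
x/(-33967 - 39636) = -22941/(-33967 - 39636) = -22941/(-73603) = -22941*(-1/73603) = 22941/73603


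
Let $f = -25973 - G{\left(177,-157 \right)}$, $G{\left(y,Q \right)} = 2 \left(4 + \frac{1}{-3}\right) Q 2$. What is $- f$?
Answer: $\frac{71011}{3} \approx 23670.0$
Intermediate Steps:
$G{\left(y,Q \right)} = \frac{44 Q}{3}$ ($G{\left(y,Q \right)} = 2 \left(4 - \frac{1}{3}\right) Q 2 = 2 \frac{11 Q}{3} \cdot 2 = \frac{22 Q}{3} \cdot 2 = \frac{44 Q}{3}$)
$f = - \frac{71011}{3}$ ($f = -25973 - \frac{44}{3} \left(-157\right) = -25973 - - \frac{6908}{3} = -25973 + \frac{6908}{3} = - \frac{71011}{3} \approx -23670.0$)
$- f = \left(-1\right) \left(- \frac{71011}{3}\right) = \frac{71011}{3}$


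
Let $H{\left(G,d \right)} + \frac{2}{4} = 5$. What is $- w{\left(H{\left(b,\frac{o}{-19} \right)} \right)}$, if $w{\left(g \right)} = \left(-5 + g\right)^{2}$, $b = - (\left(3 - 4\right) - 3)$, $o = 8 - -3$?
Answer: $- \frac{1}{4} \approx -0.25$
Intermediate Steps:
$o = 11$ ($o = 8 + 3 = 11$)
$b = 4$ ($b = - (-1 - 3) = \left(-1\right) \left(-4\right) = 4$)
$H{\left(G,d \right)} = \frac{9}{2}$ ($H{\left(G,d \right)} = - \frac{1}{2} + 5 = \frac{9}{2}$)
$- w{\left(H{\left(b,\frac{o}{-19} \right)} \right)} = - \left(-5 + \frac{9}{2}\right)^{2} = - \left(- \frac{1}{2}\right)^{2} = \left(-1\right) \frac{1}{4} = - \frac{1}{4}$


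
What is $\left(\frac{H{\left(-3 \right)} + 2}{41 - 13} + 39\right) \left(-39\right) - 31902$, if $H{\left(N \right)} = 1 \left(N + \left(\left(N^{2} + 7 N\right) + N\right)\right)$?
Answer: $- \frac{233805}{7} \approx -33401.0$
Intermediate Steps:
$H{\left(N \right)} = N^{2} + 9 N$ ($H{\left(N \right)} = 1 \left(N + \left(N^{2} + 8 N\right)\right) = 1 \left(N^{2} + 9 N\right) = N^{2} + 9 N$)
$\left(\frac{H{\left(-3 \right)} + 2}{41 - 13} + 39\right) \left(-39\right) - 31902 = \left(\frac{- 3 \left(9 - 3\right) + 2}{41 - 13} + 39\right) \left(-39\right) - 31902 = \left(\frac{\left(-3\right) 6 + 2}{28} + 39\right) \left(-39\right) - 31902 = \left(\left(-18 + 2\right) \frac{1}{28} + 39\right) \left(-39\right) - 31902 = \left(\left(-16\right) \frac{1}{28} + 39\right) \left(-39\right) - 31902 = \left(- \frac{4}{7} + 39\right) \left(-39\right) - 31902 = \frac{269}{7} \left(-39\right) - 31902 = - \frac{10491}{7} - 31902 = - \frac{233805}{7}$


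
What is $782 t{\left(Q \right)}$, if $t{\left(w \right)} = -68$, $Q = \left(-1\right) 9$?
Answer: $-53176$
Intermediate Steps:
$Q = -9$
$782 t{\left(Q \right)} = 782 \left(-68\right) = -53176$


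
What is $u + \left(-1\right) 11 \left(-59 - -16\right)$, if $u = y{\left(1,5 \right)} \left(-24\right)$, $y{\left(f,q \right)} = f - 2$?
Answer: $497$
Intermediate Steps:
$y{\left(f,q \right)} = -2 + f$
$u = 24$ ($u = \left(-2 + 1\right) \left(-24\right) = \left(-1\right) \left(-24\right) = 24$)
$u + \left(-1\right) 11 \left(-59 - -16\right) = 24 + \left(-1\right) 11 \left(-59 - -16\right) = 24 - 11 \left(-59 + 16\right) = 24 - -473 = 24 + 473 = 497$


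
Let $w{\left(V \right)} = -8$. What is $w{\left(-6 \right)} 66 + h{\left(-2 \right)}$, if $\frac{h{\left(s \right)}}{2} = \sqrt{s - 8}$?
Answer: $-528 + 2 i \sqrt{10} \approx -528.0 + 6.3246 i$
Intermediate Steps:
$h{\left(s \right)} = 2 \sqrt{-8 + s}$ ($h{\left(s \right)} = 2 \sqrt{s - 8} = 2 \sqrt{-8 + s}$)
$w{\left(-6 \right)} 66 + h{\left(-2 \right)} = \left(-8\right) 66 + 2 \sqrt{-8 - 2} = -528 + 2 \sqrt{-10} = -528 + 2 i \sqrt{10}$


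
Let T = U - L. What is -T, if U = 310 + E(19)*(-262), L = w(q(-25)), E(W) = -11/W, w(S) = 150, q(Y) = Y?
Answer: -5922/19 ≈ -311.68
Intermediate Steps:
L = 150
U = 8772/19 (U = 310 - 11/19*(-262) = 310 + 2882/19 = 8772/19 ≈ 461.68)
T = 5922/19 (T = 8772/19 - 1*150 = 8772/19 - 150 = 5922/19 ≈ 311.68)
-T = -1*5922/19 = -5922/19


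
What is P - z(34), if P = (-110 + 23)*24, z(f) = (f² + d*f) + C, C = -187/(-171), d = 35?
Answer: -758401/171 ≈ -4435.1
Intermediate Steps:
C = 187/171 (C = -187*(-1/171) = 187/171 ≈ 1.0936)
z(f) = 187/171 + f² + 35*f (z(f) = (f² + 35*f) + 187/171 = 187/171 + f² + 35*f)
P = -2088 (P = -87*24 = -2088)
P - z(34) = -2088 - (187/171 + 34² + 35*34) = -2088 - (187/171 + 1156 + 1190) = -2088 - 1*401353/171 = -2088 - 401353/171 = -758401/171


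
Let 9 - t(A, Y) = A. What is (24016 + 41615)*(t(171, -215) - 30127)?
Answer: -1987897359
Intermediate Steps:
t(A, Y) = 9 - A
(24016 + 41615)*(t(171, -215) - 30127) = (24016 + 41615)*((9 - 1*171) - 30127) = 65631*((9 - 171) - 30127) = 65631*(-162 - 30127) = 65631*(-30289) = -1987897359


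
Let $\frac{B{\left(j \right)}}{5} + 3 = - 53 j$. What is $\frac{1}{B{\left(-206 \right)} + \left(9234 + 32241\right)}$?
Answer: $\frac{1}{96050} \approx 1.0411 \cdot 10^{-5}$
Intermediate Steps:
$B{\left(j \right)} = -15 - 265 j$ ($B{\left(j \right)} = -15 + 5 \left(- 53 j\right) = -15 - 265 j$)
$\frac{1}{B{\left(-206 \right)} + \left(9234 + 32241\right)} = \frac{1}{\left(-15 - -54590\right) + \left(9234 + 32241\right)} = \frac{1}{\left(-15 + 54590\right) + 41475} = \frac{1}{54575 + 41475} = \frac{1}{96050}$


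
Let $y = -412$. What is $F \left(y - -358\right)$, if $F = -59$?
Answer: $3186$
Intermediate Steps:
$F \left(y - -358\right) = - 59 \left(-412 - -358\right) = - 59 \left(-412 + 358\right) = \left(-59\right) \left(-54\right) = 3186$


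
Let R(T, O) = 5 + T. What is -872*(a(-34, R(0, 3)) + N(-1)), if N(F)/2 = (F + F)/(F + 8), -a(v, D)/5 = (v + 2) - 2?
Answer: -1034192/7 ≈ -1.4774e+5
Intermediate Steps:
a(v, D) = -5*v (a(v, D) = -5*((v + 2) - 2) = -5*((2 + v) - 2) = -5*v)
N(F) = 4*F/(8 + F) (N(F) = 2*((F + F)/(F + 8)) = 2*((2*F)/(8 + F)) = 2*(2*F/(8 + F)) = 4*F/(8 + F))
-872*(a(-34, R(0, 3)) + N(-1)) = -872*(-5*(-34) + 4*(-1)/(8 - 1)) = -872*(170 + 4*(-1)/7) = -872*(170 + 4*(-1)*(⅐)) = -872*(170 - 4/7) = -872*1186/7 = -1034192/7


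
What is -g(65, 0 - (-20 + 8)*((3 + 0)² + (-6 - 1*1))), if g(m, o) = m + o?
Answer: -89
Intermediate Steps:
-g(65, 0 - (-20 + 8)*((3 + 0)² + (-6 - 1*1))) = -(65 + (0 - (-20 + 8)*((3 + 0)² + (-6 - 1*1)))) = -(65 + (0 - (-12)*(3² + (-6 - 1)))) = -(65 + (0 - (-12)*(9 - 7))) = -(65 + (0 - (-12)*2)) = -(65 + (0 - 1*(-24))) = -(65 + (0 + 24)) = -(65 + 24) = -1*89 = -89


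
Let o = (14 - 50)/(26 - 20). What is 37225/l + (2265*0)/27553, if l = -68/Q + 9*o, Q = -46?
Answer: -856175/1208 ≈ -708.75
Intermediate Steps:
o = -6 (o = -36/6 = -36*⅙ = -6)
l = -1208/23 (l = -68/(-46) + 9*(-6) = -68*(-1/46) - 54 = 34/23 - 54 = -1208/23 ≈ -52.522)
37225/l + (2265*0)/27553 = 37225/(-1208/23) + (2265*0)/27553 = 37225*(-23/1208) + 0*(1/27553) = -856175/1208 + 0 = -856175/1208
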